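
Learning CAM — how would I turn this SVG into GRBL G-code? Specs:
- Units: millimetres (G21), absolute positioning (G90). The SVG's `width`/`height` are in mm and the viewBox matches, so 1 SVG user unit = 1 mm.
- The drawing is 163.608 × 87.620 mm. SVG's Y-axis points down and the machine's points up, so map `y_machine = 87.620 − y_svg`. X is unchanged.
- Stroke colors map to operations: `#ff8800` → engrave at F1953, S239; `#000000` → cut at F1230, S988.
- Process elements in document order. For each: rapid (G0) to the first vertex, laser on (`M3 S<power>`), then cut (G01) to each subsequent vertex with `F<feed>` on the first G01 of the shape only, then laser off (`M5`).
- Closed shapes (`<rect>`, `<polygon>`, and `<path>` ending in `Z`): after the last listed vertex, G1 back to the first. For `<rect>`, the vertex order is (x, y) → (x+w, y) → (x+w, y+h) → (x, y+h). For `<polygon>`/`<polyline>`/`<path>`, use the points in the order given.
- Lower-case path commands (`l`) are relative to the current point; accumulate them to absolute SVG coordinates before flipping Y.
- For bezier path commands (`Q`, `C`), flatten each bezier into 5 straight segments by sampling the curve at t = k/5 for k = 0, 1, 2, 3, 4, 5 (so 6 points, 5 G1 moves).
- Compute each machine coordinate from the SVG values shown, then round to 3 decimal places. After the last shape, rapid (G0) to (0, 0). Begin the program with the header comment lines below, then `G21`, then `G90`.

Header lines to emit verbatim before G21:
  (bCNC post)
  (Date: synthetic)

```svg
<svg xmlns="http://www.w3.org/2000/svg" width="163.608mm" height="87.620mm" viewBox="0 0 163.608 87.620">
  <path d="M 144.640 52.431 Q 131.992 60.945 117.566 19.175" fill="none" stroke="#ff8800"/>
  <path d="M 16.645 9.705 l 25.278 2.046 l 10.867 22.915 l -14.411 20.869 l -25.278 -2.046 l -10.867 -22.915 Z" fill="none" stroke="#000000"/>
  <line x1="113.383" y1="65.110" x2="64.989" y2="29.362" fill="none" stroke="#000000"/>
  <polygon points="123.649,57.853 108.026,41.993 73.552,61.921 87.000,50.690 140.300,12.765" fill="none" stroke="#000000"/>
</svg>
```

(bCNC post)
(Date: synthetic)
G21
G90
G0 X144.640 Y35.189
M3 S239
G01 X139.510 Y33.795 F1953
G01 X134.237 Y36.423
G01 X128.822 Y43.074
G01 X123.265 Y53.748
G01 X117.566 Y68.445
M5
G0 X16.645 Y77.915
M3 S988
G01 X41.923 Y75.869 F1230
G01 X52.790 Y52.954
G01 X38.379 Y32.085
G01 X13.101 Y34.131
G01 X2.234 Y57.046
G01 X16.645 Y77.915
M5
G0 X113.383 Y22.510
M3 S988
G01 X64.989 Y58.258 F1230
M5
G0 X123.649 Y29.767
M3 S988
G01 X108.026 Y45.627 F1230
G01 X73.552 Y25.699
G01 X87.000 Y36.930
G01 X140.300 Y74.855
G01 X123.649 Y29.767
M5
G0 X0.000 Y0.000

1 u = 1 mm; y_m = 87.620 − y.

[1] `<path>` quadratic bezier, #ff8800→engrave S239 F1953: (144.640,35.189) → (139.510,33.795) → (134.237,36.423) → (128.822,43.074) → (123.265,53.748) → (117.566,68.445)

[2] `<path>` regular polygon, #000000→cut S988 F1230: (16.645,77.915) → (41.923,75.869) → (52.790,52.954) → (38.379,32.085) → (13.101,34.131) → (2.234,57.046) → (16.645,77.915) (closed)

[3] `<line>` line segment, #000000→cut S988 F1230: (113.383,22.510) → (64.989,58.258)

[4] `<polygon>` closed polygon, #000000→cut S988 F1230: (123.649,29.767) → (108.026,45.627) → (73.552,25.699) → (87.000,36.930) → (140.300,74.855) → (123.649,29.767) (closed)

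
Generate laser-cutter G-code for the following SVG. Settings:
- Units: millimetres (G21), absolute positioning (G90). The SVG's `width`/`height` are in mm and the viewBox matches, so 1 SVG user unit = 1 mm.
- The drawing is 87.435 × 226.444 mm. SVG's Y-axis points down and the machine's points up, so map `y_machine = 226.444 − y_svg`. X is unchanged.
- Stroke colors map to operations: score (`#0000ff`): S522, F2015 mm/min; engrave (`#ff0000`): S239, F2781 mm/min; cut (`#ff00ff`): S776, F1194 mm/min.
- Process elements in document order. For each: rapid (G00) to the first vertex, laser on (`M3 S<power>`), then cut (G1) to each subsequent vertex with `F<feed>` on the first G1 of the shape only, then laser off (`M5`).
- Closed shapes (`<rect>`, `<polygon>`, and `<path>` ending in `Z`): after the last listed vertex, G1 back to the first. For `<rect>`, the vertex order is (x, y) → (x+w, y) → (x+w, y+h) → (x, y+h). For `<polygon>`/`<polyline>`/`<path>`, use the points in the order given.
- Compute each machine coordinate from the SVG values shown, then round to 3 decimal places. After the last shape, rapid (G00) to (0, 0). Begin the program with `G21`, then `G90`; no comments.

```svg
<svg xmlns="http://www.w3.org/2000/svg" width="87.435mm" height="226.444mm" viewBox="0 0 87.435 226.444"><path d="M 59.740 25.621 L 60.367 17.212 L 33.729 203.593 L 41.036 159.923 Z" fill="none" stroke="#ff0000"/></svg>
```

1 u = 1 mm; y_m = 226.444 − y.

[1] `<path>` closed polygon, #ff0000→engrave S239 F2781: (59.740,200.823) → (60.367,209.232) → (33.729,22.851) → (41.036,66.521) → (59.740,200.823) (closed)

G21
G90
G00 X59.740 Y200.823
M3 S239
G1 X60.367 Y209.232 F2781
G1 X33.729 Y22.851
G1 X41.036 Y66.521
G1 X59.740 Y200.823
M5
G00 X0.000 Y0.000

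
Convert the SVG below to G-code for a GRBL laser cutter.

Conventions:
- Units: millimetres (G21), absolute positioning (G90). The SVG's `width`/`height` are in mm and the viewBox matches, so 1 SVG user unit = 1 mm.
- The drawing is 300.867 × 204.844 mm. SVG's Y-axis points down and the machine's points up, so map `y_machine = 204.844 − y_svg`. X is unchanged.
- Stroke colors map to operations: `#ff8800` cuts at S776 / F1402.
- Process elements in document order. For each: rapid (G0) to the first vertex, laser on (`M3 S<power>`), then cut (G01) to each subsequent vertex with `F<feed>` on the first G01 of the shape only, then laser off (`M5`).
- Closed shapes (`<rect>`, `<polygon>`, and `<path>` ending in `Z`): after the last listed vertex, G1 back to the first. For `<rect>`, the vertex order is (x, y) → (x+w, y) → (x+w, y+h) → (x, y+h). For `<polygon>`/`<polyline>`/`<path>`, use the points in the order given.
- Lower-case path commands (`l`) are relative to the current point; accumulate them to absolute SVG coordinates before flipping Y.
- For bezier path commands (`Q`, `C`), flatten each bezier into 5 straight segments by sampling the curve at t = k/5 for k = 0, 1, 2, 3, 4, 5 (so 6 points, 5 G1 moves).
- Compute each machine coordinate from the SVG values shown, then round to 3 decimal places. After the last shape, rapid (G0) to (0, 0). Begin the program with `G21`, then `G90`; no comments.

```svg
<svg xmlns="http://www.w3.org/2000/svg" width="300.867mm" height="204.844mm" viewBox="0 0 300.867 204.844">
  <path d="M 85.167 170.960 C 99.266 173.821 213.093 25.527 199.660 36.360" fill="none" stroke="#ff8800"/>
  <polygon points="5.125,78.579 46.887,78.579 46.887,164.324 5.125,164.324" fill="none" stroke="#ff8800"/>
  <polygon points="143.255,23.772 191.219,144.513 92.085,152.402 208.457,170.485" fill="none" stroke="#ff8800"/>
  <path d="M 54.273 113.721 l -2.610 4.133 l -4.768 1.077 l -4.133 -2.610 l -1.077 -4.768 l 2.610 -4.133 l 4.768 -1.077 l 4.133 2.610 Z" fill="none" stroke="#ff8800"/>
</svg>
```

Since the viewBox matches the mm dimensions, user units are millimetres directly. The only transform is the Y-flip y_m = 204.844 − y_svg.

Shape 1 is a cubic bezier drawn with `<path>`. Its stroke #ff8800 means cut at S776, F1402. After flipping Y the toolpath is (85.167,33.884) → (103.778,47.824) → (135.428,83.147) → (169.222,124.961) → (194.265,158.371) → (199.660,168.484).

Shape 2 is a rectangle drawn with `<polygon>`. Its stroke #ff8800 means cut at S776, F1402. After flipping Y the toolpath is (5.125,126.265) → (46.887,126.265) → (46.887,40.520) → (5.125,40.520) → (5.125,126.265), returning to the start.

Shape 3 is a closed polygon drawn with `<polygon>`. Its stroke #ff8800 means cut at S776, F1402. After flipping Y the toolpath is (143.255,181.072) → (191.219,60.331) → (92.085,52.442) → (208.457,34.359) → (143.255,181.072), returning to the start.

Shape 4 is a regular polygon drawn with `<path>`. Its stroke #ff8800 means cut at S776, F1402. After flipping Y the toolpath is (54.273,91.123) → (51.663,86.990) → (46.895,85.913) → (42.762,88.523) → (41.685,93.291) → (44.295,97.424) → (49.063,98.501) → (53.196,95.891) → (54.273,91.123), returning to the start.

G21
G90
G0 X85.167 Y33.884
M3 S776
G01 X103.778 Y47.824 F1402
G01 X135.428 Y83.147
G01 X169.222 Y124.961
G01 X194.265 Y158.371
G01 X199.660 Y168.484
M5
G0 X5.125 Y126.265
M3 S776
G01 X46.887 Y126.265 F1402
G01 X46.887 Y40.520
G01 X5.125 Y40.520
G01 X5.125 Y126.265
M5
G0 X143.255 Y181.072
M3 S776
G01 X191.219 Y60.331 F1402
G01 X92.085 Y52.442
G01 X208.457 Y34.359
G01 X143.255 Y181.072
M5
G0 X54.273 Y91.123
M3 S776
G01 X51.663 Y86.990 F1402
G01 X46.895 Y85.913
G01 X42.762 Y88.523
G01 X41.685 Y93.291
G01 X44.295 Y97.424
G01 X49.063 Y98.501
G01 X53.196 Y95.891
G01 X54.273 Y91.123
M5
G0 X0.000 Y0.000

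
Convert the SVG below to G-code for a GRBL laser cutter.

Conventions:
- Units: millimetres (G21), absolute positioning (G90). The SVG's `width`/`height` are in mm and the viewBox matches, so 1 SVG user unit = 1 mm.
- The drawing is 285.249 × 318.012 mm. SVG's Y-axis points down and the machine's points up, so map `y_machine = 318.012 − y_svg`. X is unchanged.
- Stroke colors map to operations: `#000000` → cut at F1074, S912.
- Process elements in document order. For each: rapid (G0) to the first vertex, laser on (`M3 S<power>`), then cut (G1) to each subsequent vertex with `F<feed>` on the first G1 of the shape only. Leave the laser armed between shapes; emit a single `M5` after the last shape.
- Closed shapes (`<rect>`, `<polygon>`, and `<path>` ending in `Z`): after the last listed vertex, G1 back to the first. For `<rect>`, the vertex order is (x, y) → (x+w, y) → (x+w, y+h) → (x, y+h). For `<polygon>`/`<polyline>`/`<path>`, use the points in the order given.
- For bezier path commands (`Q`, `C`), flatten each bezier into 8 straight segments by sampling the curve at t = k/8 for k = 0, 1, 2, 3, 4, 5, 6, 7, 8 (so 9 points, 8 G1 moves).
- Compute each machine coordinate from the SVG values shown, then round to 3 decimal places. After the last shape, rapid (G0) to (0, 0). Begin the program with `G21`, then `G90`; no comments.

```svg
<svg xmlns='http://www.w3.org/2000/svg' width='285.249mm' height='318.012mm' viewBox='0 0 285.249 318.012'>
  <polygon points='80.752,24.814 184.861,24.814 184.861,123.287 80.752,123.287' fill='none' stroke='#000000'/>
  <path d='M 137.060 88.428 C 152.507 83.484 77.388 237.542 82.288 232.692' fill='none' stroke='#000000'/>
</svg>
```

1 u = 1 mm; y_m = 318.012 − y.

[1] `<polygon>` rectangle, #000000→cut S912 F1074: (80.752,293.198) → (184.861,293.198) → (184.861,194.725) → (80.752,194.725) → (80.752,293.198) (closed)

[2] `<path>` cubic bezier, #000000→cut S912 F1074: (137.060,229.584) → (138.941,224.606) → (134.330,208.446) → (125.226,184.832) → (113.629,157.487) → (101.538,130.138) → (90.951,106.510) → (83.868,90.329) → (82.288,85.320)

G21
G90
G0 X80.752 Y293.198
M3 S912
G1 X184.861 Y293.198 F1074
G1 X184.861 Y194.725
G1 X80.752 Y194.725
G1 X80.752 Y293.198
G0 X137.060 Y229.584
M3 S912
G1 X138.941 Y224.606 F1074
G1 X134.330 Y208.446
G1 X125.226 Y184.832
G1 X113.629 Y157.487
G1 X101.538 Y130.138
G1 X90.951 Y106.510
G1 X83.868 Y90.329
G1 X82.288 Y85.320
M5
G0 X0.000 Y0.000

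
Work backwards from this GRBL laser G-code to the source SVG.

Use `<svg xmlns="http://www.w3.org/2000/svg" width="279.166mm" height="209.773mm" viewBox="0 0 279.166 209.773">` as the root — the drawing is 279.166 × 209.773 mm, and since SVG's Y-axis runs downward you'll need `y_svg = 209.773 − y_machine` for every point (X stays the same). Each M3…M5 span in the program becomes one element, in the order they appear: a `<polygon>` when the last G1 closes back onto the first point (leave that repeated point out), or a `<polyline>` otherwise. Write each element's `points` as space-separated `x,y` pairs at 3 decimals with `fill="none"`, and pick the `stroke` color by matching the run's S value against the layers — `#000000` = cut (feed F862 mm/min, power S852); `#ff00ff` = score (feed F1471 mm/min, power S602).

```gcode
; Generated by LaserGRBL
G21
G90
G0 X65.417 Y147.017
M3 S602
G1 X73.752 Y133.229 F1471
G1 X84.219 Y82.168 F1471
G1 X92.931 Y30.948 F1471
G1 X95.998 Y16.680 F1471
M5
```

<svg xmlns="http://www.w3.org/2000/svg" width="279.166mm" height="209.773mm" viewBox="0 0 279.166 209.773">
  <polyline points="65.417,62.756 73.752,76.544 84.219,127.605 92.931,178.825 95.998,193.093" fill="none" stroke="#ff00ff"/>
</svg>

Each laser-on run becomes one SVG element. Flip Y back into SVG space with y_svg = 209.773 − y_machine. Every run uses S602, so all elements get stroke `#ff00ff` (score).

Run 1: The run is open, so emit a `<polyline>` with points (Y-flipped): 65.417,62.756 73.752,76.544 84.219,127.605 92.931,178.825 95.998,193.093.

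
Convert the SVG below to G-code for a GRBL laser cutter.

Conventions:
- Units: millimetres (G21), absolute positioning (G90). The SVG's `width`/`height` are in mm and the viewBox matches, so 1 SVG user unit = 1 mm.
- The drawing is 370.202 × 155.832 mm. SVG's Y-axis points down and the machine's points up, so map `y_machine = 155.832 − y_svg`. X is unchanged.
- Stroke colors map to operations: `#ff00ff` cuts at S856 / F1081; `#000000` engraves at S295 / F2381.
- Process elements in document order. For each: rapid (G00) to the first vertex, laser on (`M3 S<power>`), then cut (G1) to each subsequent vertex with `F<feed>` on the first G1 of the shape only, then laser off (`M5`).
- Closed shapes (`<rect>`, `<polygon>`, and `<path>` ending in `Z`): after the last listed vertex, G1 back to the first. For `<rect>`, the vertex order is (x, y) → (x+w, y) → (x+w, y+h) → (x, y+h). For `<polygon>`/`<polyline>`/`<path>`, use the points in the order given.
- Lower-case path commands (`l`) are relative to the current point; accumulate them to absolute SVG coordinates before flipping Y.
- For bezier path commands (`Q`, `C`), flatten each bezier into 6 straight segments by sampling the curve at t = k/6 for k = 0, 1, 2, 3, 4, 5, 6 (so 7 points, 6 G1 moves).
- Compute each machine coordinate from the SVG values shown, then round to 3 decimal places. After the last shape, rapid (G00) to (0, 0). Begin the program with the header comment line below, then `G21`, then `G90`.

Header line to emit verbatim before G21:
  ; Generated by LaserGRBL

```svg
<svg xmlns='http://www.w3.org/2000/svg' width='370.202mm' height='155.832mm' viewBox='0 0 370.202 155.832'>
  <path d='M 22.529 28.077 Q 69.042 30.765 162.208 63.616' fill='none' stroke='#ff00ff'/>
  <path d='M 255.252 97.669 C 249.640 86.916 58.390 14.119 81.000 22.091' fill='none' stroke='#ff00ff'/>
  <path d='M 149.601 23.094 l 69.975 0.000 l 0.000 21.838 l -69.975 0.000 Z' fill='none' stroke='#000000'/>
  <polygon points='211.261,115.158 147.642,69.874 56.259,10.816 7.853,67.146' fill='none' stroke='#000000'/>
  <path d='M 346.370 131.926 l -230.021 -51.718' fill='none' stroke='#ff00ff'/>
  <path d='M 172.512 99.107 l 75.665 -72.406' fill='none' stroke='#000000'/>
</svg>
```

viewBox `0 0 370.202 155.832` with mm width/height → 1 unit = 1 mm. Flip: y_m = 155.832 − y_svg.

**Shape 1** — `<path>` quadratic bezier, stroke `#ff00ff` → cut (S856, F1081). Control points (SVG): P0=(22.529,28.077), P1=(69.042,30.765), P2=(162.208,63.616); sampled at t=k/6. Machine vertices: (22.529,127.755) → (39.329,126.021) → (58.721,122.612) → (80.705,117.526) → (105.281,110.765) → (132.449,102.328) → (162.208,92.216). Open path.

**Shape 2** — `<path>` cubic bezier, stroke `#ff00ff` → cut (S856, F1081). Control points (SVG): P0=(255.252,97.669), P1=(249.640,86.916), P2=(58.390,14.119), P3=(81.000,22.091); sampled at t=k/6. Machine vertices: (255.252,58.163) → (238.826,68.049) → (202.557,84.308) → (157.543,102.974) → (114.880,120.079) → (85.667,131.657) → (81.000,133.741). Open path.

**Shape 3** — `<path>` rectangle, stroke `#000000` → engrave (S295, F2381). Machine vertices: (149.601,132.738) → (219.576,132.738) → (219.576,110.900) → (149.601,110.900) → (149.601,132.738). Closed: final G1 returns to the first vertex.

**Shape 4** — `<polygon>` closed polygon, stroke `#000000` → engrave (S295, F2381). Machine vertices: (211.261,40.674) → (147.642,85.958) → (56.259,145.016) → (7.853,88.686) → (211.261,40.674). Closed: final G1 returns to the first vertex.

**Shape 5** — `<path>` line segment, stroke `#ff00ff` → cut (S856, F1081). Machine vertices: (346.370,23.906) → (116.349,75.624). Open path.

**Shape 6** — `<path>` line segment, stroke `#000000` → engrave (S295, F2381). Machine vertices: (172.512,56.725) → (248.177,129.131). Open path.

; Generated by LaserGRBL
G21
G90
G00 X22.529 Y127.755
M3 S856
G1 X39.329 Y126.021 F1081
G1 X58.721 Y122.612
G1 X80.705 Y117.526
G1 X105.281 Y110.765
G1 X132.449 Y102.328
G1 X162.208 Y92.216
M5
G00 X255.252 Y58.163
M3 S856
G1 X238.826 Y68.049 F1081
G1 X202.557 Y84.308
G1 X157.543 Y102.974
G1 X114.880 Y120.079
G1 X85.667 Y131.657
G1 X81.000 Y133.741
M5
G00 X149.601 Y132.738
M3 S295
G1 X219.576 Y132.738 F2381
G1 X219.576 Y110.900
G1 X149.601 Y110.900
G1 X149.601 Y132.738
M5
G00 X211.261 Y40.674
M3 S295
G1 X147.642 Y85.958 F2381
G1 X56.259 Y145.016
G1 X7.853 Y88.686
G1 X211.261 Y40.674
M5
G00 X346.370 Y23.906
M3 S856
G1 X116.349 Y75.624 F1081
M5
G00 X172.512 Y56.725
M3 S295
G1 X248.177 Y129.131 F2381
M5
G00 X0.000 Y0.000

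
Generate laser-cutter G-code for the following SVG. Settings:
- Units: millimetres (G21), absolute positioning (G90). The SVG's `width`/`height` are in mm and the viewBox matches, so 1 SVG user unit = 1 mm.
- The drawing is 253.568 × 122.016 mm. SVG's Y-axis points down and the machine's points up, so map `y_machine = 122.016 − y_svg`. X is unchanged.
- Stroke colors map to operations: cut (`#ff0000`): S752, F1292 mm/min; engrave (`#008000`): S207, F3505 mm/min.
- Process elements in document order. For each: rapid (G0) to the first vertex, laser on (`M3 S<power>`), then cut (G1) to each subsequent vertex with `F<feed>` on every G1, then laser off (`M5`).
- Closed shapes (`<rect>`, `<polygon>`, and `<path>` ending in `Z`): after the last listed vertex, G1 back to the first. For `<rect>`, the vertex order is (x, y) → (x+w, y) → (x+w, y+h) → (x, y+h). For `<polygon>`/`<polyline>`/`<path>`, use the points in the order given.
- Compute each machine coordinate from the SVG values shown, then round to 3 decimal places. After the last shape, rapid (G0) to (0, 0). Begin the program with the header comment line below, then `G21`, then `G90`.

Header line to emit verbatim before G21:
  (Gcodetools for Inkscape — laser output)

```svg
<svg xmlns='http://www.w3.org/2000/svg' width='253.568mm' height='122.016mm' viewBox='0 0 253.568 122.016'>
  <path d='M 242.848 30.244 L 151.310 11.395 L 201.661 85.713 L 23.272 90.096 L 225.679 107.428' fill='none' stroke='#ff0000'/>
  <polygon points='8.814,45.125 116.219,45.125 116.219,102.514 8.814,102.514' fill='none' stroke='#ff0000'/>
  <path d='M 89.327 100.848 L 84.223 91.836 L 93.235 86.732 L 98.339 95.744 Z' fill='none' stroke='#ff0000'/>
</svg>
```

viewBox `0 0 253.568 122.016` with mm width/height → 1 unit = 1 mm. Flip: y_m = 122.016 − y_svg.

**Shape 1** — `<path>` open polyline, stroke `#ff0000` → cut (S752, F1292). Machine vertices: (242.848,91.772) → (151.310,110.621) → (201.661,36.303) → (23.272,31.920) → (225.679,14.588). Open path.

**Shape 2** — `<polygon>` rectangle, stroke `#ff0000` → cut (S752, F1292). Machine vertices: (8.814,76.891) → (116.219,76.891) → (116.219,19.502) → (8.814,19.502) → (8.814,76.891). Closed: final G1 returns to the first vertex.

**Shape 3** — `<path>` regular polygon, stroke `#ff0000` → cut (S752, F1292). Machine vertices: (89.327,21.168) → (84.223,30.180) → (93.235,35.284) → (98.339,26.272) → (89.327,21.168). Closed: final G1 returns to the first vertex.

(Gcodetools for Inkscape — laser output)
G21
G90
G0 X242.848 Y91.772
M3 S752
G1 X151.310 Y110.621 F1292
G1 X201.661 Y36.303 F1292
G1 X23.272 Y31.920 F1292
G1 X225.679 Y14.588 F1292
M5
G0 X8.814 Y76.891
M3 S752
G1 X116.219 Y76.891 F1292
G1 X116.219 Y19.502 F1292
G1 X8.814 Y19.502 F1292
G1 X8.814 Y76.891 F1292
M5
G0 X89.327 Y21.168
M3 S752
G1 X84.223 Y30.180 F1292
G1 X93.235 Y35.284 F1292
G1 X98.339 Y26.272 F1292
G1 X89.327 Y21.168 F1292
M5
G0 X0.000 Y0.000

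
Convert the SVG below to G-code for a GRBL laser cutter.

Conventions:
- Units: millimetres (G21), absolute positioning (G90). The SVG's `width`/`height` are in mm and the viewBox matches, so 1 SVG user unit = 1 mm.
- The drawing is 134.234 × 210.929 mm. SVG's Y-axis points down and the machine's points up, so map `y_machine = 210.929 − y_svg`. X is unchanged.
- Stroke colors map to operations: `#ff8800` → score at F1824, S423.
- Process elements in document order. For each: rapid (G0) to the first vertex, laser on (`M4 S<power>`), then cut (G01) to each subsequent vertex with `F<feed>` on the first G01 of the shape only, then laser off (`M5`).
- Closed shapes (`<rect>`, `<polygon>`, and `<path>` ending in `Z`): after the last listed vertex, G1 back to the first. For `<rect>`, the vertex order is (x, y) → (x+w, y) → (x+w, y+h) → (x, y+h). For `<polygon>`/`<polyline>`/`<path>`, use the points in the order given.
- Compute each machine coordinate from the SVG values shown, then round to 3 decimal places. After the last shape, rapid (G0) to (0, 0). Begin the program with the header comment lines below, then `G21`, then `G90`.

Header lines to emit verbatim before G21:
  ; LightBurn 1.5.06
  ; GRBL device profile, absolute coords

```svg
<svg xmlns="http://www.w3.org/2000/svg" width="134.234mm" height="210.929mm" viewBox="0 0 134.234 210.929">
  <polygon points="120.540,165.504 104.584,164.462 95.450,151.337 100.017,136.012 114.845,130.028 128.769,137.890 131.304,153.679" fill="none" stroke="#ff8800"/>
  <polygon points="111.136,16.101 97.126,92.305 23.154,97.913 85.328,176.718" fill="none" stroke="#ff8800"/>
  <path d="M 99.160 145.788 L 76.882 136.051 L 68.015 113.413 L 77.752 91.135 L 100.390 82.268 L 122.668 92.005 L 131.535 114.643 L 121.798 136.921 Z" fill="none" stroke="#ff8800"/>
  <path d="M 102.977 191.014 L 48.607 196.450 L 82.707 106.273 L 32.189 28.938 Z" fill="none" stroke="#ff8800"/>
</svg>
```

Since the viewBox matches the mm dimensions, user units are millimetres directly. The only transform is the Y-flip y_m = 210.929 − y_svg.

Shape 1 is a regular polygon drawn with `<polygon>`. Its stroke #ff8800 means score at S423, F1824. After flipping Y the toolpath is (120.540,45.425) → (104.584,46.467) → (95.450,59.592) → (100.017,74.917) → (114.845,80.901) → (128.769,73.039) → (131.304,57.250) → (120.540,45.425), returning to the start.

Shape 2 is a closed polygon drawn with `<polygon>`. Its stroke #ff8800 means score at S423, F1824. After flipping Y the toolpath is (111.136,194.828) → (97.126,118.624) → (23.154,113.016) → (85.328,34.211) → (111.136,194.828), returning to the start.

Shape 3 is a regular polygon drawn with `<path>`. Its stroke #ff8800 means score at S423, F1824. After flipping Y the toolpath is (99.160,65.141) → (76.882,74.878) → (68.015,97.516) → (77.752,119.794) → (100.390,128.661) → (122.668,118.924) → (131.535,96.286) → (121.798,74.008) → (99.160,65.141), returning to the start.

Shape 4 is a closed polygon drawn with `<path>`. Its stroke #ff8800 means score at S423, F1824. After flipping Y the toolpath is (102.977,19.915) → (48.607,14.479) → (82.707,104.656) → (32.189,181.991) → (102.977,19.915), returning to the start.

; LightBurn 1.5.06
; GRBL device profile, absolute coords
G21
G90
G0 X120.540 Y45.425
M4 S423
G01 X104.584 Y46.467 F1824
G01 X95.450 Y59.592
G01 X100.017 Y74.917
G01 X114.845 Y80.901
G01 X128.769 Y73.039
G01 X131.304 Y57.250
G01 X120.540 Y45.425
M5
G0 X111.136 Y194.828
M4 S423
G01 X97.126 Y118.624 F1824
G01 X23.154 Y113.016
G01 X85.328 Y34.211
G01 X111.136 Y194.828
M5
G0 X99.160 Y65.141
M4 S423
G01 X76.882 Y74.878 F1824
G01 X68.015 Y97.516
G01 X77.752 Y119.794
G01 X100.390 Y128.661
G01 X122.668 Y118.924
G01 X131.535 Y96.286
G01 X121.798 Y74.008
G01 X99.160 Y65.141
M5
G0 X102.977 Y19.915
M4 S423
G01 X48.607 Y14.479 F1824
G01 X82.707 Y104.656
G01 X32.189 Y181.991
G01 X102.977 Y19.915
M5
G0 X0.000 Y0.000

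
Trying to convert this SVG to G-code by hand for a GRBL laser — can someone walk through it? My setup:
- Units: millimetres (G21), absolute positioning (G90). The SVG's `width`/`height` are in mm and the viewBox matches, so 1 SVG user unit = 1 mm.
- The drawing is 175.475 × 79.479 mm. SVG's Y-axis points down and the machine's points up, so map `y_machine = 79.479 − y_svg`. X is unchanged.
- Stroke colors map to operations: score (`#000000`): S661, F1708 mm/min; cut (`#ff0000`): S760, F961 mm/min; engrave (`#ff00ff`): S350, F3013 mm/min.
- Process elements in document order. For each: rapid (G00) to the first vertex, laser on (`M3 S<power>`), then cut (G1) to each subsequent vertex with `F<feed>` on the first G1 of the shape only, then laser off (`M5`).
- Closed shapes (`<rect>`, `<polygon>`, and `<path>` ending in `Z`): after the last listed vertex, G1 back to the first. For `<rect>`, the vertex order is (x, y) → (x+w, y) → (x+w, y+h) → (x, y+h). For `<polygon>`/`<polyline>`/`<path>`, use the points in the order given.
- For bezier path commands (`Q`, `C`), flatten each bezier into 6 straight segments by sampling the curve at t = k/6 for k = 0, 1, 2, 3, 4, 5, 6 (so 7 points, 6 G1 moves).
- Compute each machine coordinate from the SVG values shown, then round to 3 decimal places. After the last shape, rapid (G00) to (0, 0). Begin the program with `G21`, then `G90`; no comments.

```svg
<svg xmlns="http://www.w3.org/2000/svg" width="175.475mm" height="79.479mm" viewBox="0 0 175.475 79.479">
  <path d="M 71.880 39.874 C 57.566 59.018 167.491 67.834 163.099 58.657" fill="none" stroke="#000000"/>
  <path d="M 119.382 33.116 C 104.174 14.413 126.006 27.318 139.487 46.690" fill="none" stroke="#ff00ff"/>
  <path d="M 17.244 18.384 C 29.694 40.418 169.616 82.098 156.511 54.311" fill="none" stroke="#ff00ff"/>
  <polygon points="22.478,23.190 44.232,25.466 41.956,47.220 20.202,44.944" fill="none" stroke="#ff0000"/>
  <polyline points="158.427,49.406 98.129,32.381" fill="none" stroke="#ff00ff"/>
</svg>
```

1 u = 1 mm; y_m = 79.479 − y.

[1] `<path>` cubic bezier, #000000→score S661 F1708: (71.880,39.605) → (73.972,30.929) → (90.144,24.188) → (113.769,19.593) → (138.221,17.359) → (156.873,17.697) → (163.099,20.822)

[2] `<path>` cubic bezier, #ff00ff→engrave S350 F3013: (119.382,46.363) → (114.655,53.197) → (114.840,55.461) → (118.676,53.854) → (124.903,49.074) → (132.261,41.820) → (139.487,32.789)

[3] `<path>` cubic bezier, #ff00ff→engrave S350 F3013: (17.244,61.095) → (32.793,48.853) → (61.796,35.813) → (96.461,24.449) → (128.996,17.236) → (151.610,16.651) → (156.511,25.168)

[4] `<polygon>` regular polygon, #ff0000→cut S760 F961: (22.478,56.289) → (44.232,54.013) → (41.956,32.259) → (20.202,34.535) → (22.478,56.289) (closed)

[5] `<polyline>` line segment, #ff00ff→engrave S350 F3013: (158.427,30.073) → (98.129,47.098)

G21
G90
G00 X71.880 Y39.605
M3 S661
G1 X73.972 Y30.929 F1708
G1 X90.144 Y24.188
G1 X113.769 Y19.593
G1 X138.221 Y17.359
G1 X156.873 Y17.697
G1 X163.099 Y20.822
M5
G00 X119.382 Y46.363
M3 S350
G1 X114.655 Y53.197 F3013
G1 X114.840 Y55.461
G1 X118.676 Y53.854
G1 X124.903 Y49.074
G1 X132.261 Y41.820
G1 X139.487 Y32.789
M5
G00 X17.244 Y61.095
M3 S350
G1 X32.793 Y48.853 F3013
G1 X61.796 Y35.813
G1 X96.461 Y24.449
G1 X128.996 Y17.236
G1 X151.610 Y16.651
G1 X156.511 Y25.168
M5
G00 X22.478 Y56.289
M3 S760
G1 X44.232 Y54.013 F961
G1 X41.956 Y32.259
G1 X20.202 Y34.535
G1 X22.478 Y56.289
M5
G00 X158.427 Y30.073
M3 S350
G1 X98.129 Y47.098 F3013
M5
G00 X0.000 Y0.000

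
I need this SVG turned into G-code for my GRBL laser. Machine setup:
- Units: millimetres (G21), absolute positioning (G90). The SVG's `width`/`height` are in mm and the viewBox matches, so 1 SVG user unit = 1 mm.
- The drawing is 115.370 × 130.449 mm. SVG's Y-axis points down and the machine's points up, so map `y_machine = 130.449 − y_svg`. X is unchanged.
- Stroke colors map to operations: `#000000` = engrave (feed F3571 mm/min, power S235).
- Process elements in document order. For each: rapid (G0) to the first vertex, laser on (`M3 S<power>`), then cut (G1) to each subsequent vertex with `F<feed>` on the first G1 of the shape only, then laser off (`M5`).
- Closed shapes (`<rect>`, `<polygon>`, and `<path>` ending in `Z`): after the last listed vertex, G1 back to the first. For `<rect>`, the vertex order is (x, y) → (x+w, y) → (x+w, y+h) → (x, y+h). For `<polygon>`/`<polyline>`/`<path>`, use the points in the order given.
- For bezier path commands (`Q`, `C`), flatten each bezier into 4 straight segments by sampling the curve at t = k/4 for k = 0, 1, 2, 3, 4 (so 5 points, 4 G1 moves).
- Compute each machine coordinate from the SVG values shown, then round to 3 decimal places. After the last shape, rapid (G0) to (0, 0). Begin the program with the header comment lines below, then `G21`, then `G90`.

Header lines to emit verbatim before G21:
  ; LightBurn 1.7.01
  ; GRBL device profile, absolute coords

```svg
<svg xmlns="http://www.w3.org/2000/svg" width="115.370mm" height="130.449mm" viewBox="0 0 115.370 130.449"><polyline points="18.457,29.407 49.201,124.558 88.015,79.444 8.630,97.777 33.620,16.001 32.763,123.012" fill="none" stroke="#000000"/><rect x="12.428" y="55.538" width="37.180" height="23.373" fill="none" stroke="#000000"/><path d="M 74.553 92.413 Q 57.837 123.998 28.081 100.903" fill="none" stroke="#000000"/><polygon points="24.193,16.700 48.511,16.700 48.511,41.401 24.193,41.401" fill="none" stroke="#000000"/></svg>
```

; LightBurn 1.7.01
; GRBL device profile, absolute coords
G21
G90
G0 X18.457 Y101.042
M3 S235
G1 X49.201 Y5.891 F3571
G1 X88.015 Y51.005
G1 X8.630 Y32.672
G1 X33.620 Y114.448
G1 X32.763 Y7.437
M5
G0 X12.428 Y74.911
M3 S235
G1 X49.608 Y74.911 F3571
G1 X49.608 Y51.538
G1 X12.428 Y51.538
G1 X12.428 Y74.911
M5
G0 X74.553 Y38.036
M3 S235
G1 X65.380 Y25.661 F3571
G1 X54.577 Y20.121
G1 X42.144 Y21.416
G1 X28.081 Y29.546
M5
G0 X24.193 Y113.749
M3 S235
G1 X48.511 Y113.749 F3571
G1 X48.511 Y89.048
G1 X24.193 Y89.048
G1 X24.193 Y113.749
M5
G0 X0.000 Y0.000

1 u = 1 mm; y_m = 130.449 − y.

[1] `<polyline>` open polyline, #000000→engrave S235 F3571: (18.457,101.042) → (49.201,5.891) → (88.015,51.005) → (8.630,32.672) → (33.620,114.448) → (32.763,7.437)

[2] `<rect>` rectangle, #000000→engrave S235 F3571: (12.428,74.911) → (49.608,74.911) → (49.608,51.538) → (12.428,51.538) → (12.428,74.911) (closed)

[3] `<path>` quadratic bezier, #000000→engrave S235 F3571: (74.553,38.036) → (65.380,25.661) → (54.577,20.121) → (42.144,21.416) → (28.081,29.546)

[4] `<polygon>` rectangle, #000000→engrave S235 F3571: (24.193,113.749) → (48.511,113.749) → (48.511,89.048) → (24.193,89.048) → (24.193,113.749) (closed)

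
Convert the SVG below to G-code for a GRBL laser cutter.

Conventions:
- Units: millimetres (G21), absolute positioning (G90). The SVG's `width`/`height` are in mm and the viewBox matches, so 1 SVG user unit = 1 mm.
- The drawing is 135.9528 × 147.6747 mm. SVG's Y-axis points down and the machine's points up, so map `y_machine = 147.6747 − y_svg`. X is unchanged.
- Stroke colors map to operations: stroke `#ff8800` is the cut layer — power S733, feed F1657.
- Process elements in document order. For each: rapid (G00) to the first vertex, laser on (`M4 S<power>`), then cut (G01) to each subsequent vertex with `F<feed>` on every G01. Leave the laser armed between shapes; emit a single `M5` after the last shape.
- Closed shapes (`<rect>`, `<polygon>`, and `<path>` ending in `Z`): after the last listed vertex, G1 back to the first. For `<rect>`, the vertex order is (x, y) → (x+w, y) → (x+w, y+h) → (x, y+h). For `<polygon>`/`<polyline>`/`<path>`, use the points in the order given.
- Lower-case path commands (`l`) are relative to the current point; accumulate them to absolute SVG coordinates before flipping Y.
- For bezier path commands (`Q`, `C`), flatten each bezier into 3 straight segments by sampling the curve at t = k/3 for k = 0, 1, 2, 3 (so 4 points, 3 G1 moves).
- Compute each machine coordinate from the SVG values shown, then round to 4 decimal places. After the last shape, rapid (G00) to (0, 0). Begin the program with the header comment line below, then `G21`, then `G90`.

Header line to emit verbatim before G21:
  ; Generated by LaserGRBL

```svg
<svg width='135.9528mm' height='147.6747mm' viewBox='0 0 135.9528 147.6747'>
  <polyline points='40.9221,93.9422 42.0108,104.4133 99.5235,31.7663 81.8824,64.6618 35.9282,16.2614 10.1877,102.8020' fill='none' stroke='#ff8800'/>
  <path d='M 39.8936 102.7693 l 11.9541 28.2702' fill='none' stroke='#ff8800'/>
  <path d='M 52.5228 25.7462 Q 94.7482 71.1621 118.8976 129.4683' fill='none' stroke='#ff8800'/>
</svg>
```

; Generated by LaserGRBL
G21
G90
G00 X40.9221 Y53.7325
M4 S733
G01 X42.0108 Y43.2614 F1657
G01 X99.5235 Y115.9084 F1657
G01 X81.8824 Y83.0129 F1657
G01 X35.9282 Y131.4133 F1657
G01 X10.1877 Y44.8727 F1657
G00 X39.8936 Y44.9054
M4 S733
G01 X51.8477 Y16.6352 F1657
G00 X52.5228 Y121.9285
M4 S733
G01 X78.6646 Y90.2190 F1657
G01 X100.7896 Y55.6449 F1657
G01 X118.8976 Y18.2064 F1657
M5
G00 X0.0000 Y0.0000

viewBox `0 0 135.9528 147.6747` with mm width/height → 1 unit = 1 mm. Flip: y_m = 147.6747 − y_svg.

**Shape 1** — `<polyline>` open polyline, stroke `#ff8800` → cut (S733, F1657). Machine vertices: (40.9221,53.7325) → (42.0108,43.2614) → (99.5235,115.9084) → (81.8824,83.0129) → (35.9282,131.4133) → (10.1877,44.8727). Open path.

**Shape 2** — `<path>` line segment, stroke `#ff8800` → cut (S733, F1657). Machine vertices: (39.8936,44.9054) → (51.8477,16.6352). Open path.

**Shape 3** — `<path>` quadratic bezier, stroke `#ff8800` → cut (S733, F1657). Control points (SVG): P0=(52.5228,25.7462), P1=(94.7482,71.1621), P2=(118.8976,129.4683); sampled at t=k/3. Machine vertices: (52.5228,121.9285) → (78.6646,90.2190) → (100.7896,55.6449) → (118.8976,18.2064). Open path.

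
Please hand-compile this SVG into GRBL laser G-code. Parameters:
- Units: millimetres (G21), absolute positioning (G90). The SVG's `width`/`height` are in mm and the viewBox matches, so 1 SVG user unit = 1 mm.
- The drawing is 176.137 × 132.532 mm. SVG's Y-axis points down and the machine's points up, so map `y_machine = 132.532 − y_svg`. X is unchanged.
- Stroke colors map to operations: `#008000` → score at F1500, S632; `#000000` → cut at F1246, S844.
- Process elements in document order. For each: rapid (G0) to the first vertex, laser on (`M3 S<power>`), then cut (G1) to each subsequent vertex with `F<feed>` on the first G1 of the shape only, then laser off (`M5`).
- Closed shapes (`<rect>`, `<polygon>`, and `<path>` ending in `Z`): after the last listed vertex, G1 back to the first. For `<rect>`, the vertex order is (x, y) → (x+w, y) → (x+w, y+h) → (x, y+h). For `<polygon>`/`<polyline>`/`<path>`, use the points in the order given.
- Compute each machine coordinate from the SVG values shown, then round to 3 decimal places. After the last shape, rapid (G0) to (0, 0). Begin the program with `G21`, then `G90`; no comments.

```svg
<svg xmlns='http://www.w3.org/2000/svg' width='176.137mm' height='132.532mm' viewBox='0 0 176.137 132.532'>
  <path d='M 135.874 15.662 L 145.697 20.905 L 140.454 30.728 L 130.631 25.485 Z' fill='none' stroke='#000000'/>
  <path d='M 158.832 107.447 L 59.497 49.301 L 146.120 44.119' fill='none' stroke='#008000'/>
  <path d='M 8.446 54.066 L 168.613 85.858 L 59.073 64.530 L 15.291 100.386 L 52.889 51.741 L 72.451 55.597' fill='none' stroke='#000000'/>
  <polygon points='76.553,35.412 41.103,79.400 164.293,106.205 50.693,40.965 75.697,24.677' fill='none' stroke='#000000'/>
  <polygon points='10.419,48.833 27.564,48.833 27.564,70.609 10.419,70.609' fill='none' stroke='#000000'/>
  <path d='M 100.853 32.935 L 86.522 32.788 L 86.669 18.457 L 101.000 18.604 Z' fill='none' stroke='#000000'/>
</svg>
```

1 u = 1 mm; y_m = 132.532 − y.

[1] `<path>` regular polygon, #000000→cut S844 F1246: (135.874,116.870) → (145.697,111.627) → (140.454,101.804) → (130.631,107.047) → (135.874,116.870) (closed)

[2] `<path>` open polyline, #008000→score S632 F1500: (158.832,25.085) → (59.497,83.231) → (146.120,88.413)

[3] `<path>` open polyline, #000000→cut S844 F1246: (8.446,78.466) → (168.613,46.674) → (59.073,68.002) → (15.291,32.146) → (52.889,80.791) → (72.451,76.935)

[4] `<polygon>` closed polygon, #000000→cut S844 F1246: (76.553,97.120) → (41.103,53.132) → (164.293,26.327) → (50.693,91.567) → (75.697,107.855) → (76.553,97.120) (closed)

[5] `<polygon>` rectangle, #000000→cut S844 F1246: (10.419,83.699) → (27.564,83.699) → (27.564,61.923) → (10.419,61.923) → (10.419,83.699) (closed)

[6] `<path>` regular polygon, #000000→cut S844 F1246: (100.853,99.597) → (86.522,99.744) → (86.669,114.075) → (101.000,113.928) → (100.853,99.597) (closed)

G21
G90
G0 X135.874 Y116.870
M3 S844
G1 X145.697 Y111.627 F1246
G1 X140.454 Y101.804
G1 X130.631 Y107.047
G1 X135.874 Y116.870
M5
G0 X158.832 Y25.085
M3 S632
G1 X59.497 Y83.231 F1500
G1 X146.120 Y88.413
M5
G0 X8.446 Y78.466
M3 S844
G1 X168.613 Y46.674 F1246
G1 X59.073 Y68.002
G1 X15.291 Y32.146
G1 X52.889 Y80.791
G1 X72.451 Y76.935
M5
G0 X76.553 Y97.120
M3 S844
G1 X41.103 Y53.132 F1246
G1 X164.293 Y26.327
G1 X50.693 Y91.567
G1 X75.697 Y107.855
G1 X76.553 Y97.120
M5
G0 X10.419 Y83.699
M3 S844
G1 X27.564 Y83.699 F1246
G1 X27.564 Y61.923
G1 X10.419 Y61.923
G1 X10.419 Y83.699
M5
G0 X100.853 Y99.597
M3 S844
G1 X86.522 Y99.744 F1246
G1 X86.669 Y114.075
G1 X101.000 Y113.928
G1 X100.853 Y99.597
M5
G0 X0.000 Y0.000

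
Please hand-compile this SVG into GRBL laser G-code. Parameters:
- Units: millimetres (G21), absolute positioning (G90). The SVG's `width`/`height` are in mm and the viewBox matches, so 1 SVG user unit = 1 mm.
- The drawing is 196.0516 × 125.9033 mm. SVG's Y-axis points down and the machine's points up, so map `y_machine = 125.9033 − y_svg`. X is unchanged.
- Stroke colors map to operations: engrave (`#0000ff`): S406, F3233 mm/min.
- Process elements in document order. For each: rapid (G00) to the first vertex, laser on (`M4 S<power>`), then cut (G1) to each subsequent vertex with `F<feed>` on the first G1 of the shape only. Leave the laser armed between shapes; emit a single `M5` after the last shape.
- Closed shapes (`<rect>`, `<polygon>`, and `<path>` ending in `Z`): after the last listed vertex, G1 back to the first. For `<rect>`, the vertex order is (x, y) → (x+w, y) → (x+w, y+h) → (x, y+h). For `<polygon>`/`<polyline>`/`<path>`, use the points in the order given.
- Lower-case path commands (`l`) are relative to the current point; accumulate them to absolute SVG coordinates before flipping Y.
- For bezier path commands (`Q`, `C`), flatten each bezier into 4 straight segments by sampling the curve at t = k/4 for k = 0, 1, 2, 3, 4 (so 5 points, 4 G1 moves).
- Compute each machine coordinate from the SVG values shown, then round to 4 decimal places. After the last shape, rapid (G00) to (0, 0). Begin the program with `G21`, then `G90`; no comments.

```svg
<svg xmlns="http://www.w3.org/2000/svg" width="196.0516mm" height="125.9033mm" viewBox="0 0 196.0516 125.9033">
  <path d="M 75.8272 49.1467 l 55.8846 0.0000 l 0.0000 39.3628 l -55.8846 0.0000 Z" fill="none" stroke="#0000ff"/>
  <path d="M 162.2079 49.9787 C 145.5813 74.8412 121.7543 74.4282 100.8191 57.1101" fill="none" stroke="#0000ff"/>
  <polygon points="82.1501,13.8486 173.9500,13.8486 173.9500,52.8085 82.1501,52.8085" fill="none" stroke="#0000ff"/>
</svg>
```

viewBox `0 0 196.0516 125.9033` with mm width/height → 1 unit = 1 mm. Flip: y_m = 125.9033 − y_svg.

**Shape 1** — `<path>` rectangle, stroke `#0000ff` → engrave (S406, F3233). Machine vertices: (75.8272,76.7566) → (131.7118,76.7566) → (131.7118,37.3938) → (75.8272,37.3938) → (75.8272,76.7566). Closed: final G1 returns to the first vertex.

**Shape 2** — `<path>` cubic bezier, stroke `#0000ff` → engrave (S406, F3233). Control points (SVG): P0=(162.2079,49.9787), P1=(145.5813,74.8412), P2=(121.7543,74.4282), P3=(100.8191,57.1101); sampled at t=k/4. Machine vertices: (162.2079,75.9246) → (148.5456,61.8861) → (133.1292,56.5412) → (116.9050,59.1051) → (100.8191,68.7932). Open path.

**Shape 3** — `<polygon>` rectangle, stroke `#0000ff` → engrave (S406, F3233). Machine vertices: (82.1501,112.0547) → (173.9500,112.0547) → (173.9500,73.0948) → (82.1501,73.0948) → (82.1501,112.0547). Closed: final G1 returns to the first vertex.

G21
G90
G00 X75.8272 Y76.7566
M4 S406
G1 X131.7118 Y76.7566 F3233
G1 X131.7118 Y37.3938
G1 X75.8272 Y37.3938
G1 X75.8272 Y76.7566
G00 X162.2079 Y75.9246
M4 S406
G1 X148.5456 Y61.8861 F3233
G1 X133.1292 Y56.5412
G1 X116.9050 Y59.1051
G1 X100.8191 Y68.7932
G00 X82.1501 Y112.0547
M4 S406
G1 X173.9500 Y112.0547 F3233
G1 X173.9500 Y73.0948
G1 X82.1501 Y73.0948
G1 X82.1501 Y112.0547
M5
G00 X0.0000 Y0.0000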